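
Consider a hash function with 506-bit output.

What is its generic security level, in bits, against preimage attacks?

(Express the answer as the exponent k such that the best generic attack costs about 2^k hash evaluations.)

Step 1: The hash has a 506-bit output.
Step 2: Preimage resistance means: given a digest h(x), it should be infeasible to find any input that hashes to it.
With a 506-bit output there are 2^506 possible digests, so a generic brute-force preimage search costs about 2^506 evaluations.
Step 3: Security level = 506 bits.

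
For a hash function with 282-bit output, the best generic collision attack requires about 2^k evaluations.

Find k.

Step 1: The hash has a 282-bit output.
Step 2: Collision resistance means it should be infeasible to find any x != y with h(x) = h(y).
By the birthday bound, a generic collision search succeeds after about sqrt(2^282) = 2^(282/2) = 2^141 evaluations.
Step 3: Security level = 141 bits.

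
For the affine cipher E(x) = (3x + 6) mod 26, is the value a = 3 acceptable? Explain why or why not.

Step 1: Compute gcd(3, 26).
Step 2: gcd(3, 26) = 1.
Since gcd = 1, 3 is coprime with 26, so it is a valid key.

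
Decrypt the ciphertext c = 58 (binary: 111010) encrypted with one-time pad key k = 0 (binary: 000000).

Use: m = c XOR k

Step 1: XOR ciphertext with key:
  Ciphertext: 111010
  Key:        000000
  XOR:        111010
Step 2: Plaintext = 111010 = 58 in decimal.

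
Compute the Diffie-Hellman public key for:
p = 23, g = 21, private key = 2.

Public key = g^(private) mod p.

Step 1: A = g^a mod p = 21^2 mod 23.
  21^1 mod 23 = 21
  21^2 mod 23 = (21 * 21) mod 23 = 4
Result: A = 4.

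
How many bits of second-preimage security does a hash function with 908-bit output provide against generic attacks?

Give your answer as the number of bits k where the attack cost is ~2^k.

Step 1: The hash has a 908-bit output.
Step 2: Second-preimage resistance means: given a specific input x, it should be infeasible to find a different y with h(y) = h(x).
With a 908-bit output, a generic search for a second preimage costs about 2^908 evaluations (each trial matches the fixed target with probability 2^-908).
Step 3: Security level = 908 bits.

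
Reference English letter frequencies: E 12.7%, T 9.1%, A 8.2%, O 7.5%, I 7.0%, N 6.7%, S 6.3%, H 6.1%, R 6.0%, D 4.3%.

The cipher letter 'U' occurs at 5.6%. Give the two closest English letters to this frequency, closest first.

Step 1: Observed frequency of 'U' is 5.6%.
Step 2: Compute distances to each reference frequency and sort:
  R (6.0%): difference = 0.4% <-- BEST
  H (6.1%): difference = 0.5% <-- RUNNER-UP
  S (6.3%): difference = 0.7%
  N (6.7%): difference = 1.1%
  D (4.3%): difference = 1.3%
Step 3: Most likely is 'R' (6.0%, diff 0.4%); second most likely is 'H' (6.1%, diff 0.5%).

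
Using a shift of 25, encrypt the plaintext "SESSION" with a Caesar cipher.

Step 1: For each letter, shift forward by 25 positions (mod 26).
  S (position 18) -> position (18+25) mod 26 = 17 -> R
  E (position 4) -> position (4+25) mod 26 = 3 -> D
  S (position 18) -> position (18+25) mod 26 = 17 -> R
  S (position 18) -> position (18+25) mod 26 = 17 -> R
  I (position 8) -> position (8+25) mod 26 = 7 -> H
  O (position 14) -> position (14+25) mod 26 = 13 -> N
  N (position 13) -> position (13+25) mod 26 = 12 -> M
Result: RDRRHNM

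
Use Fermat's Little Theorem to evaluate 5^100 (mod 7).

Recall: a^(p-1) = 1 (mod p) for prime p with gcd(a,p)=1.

Step 1: Since 7 is prime, by Fermat's Little Theorem: 5^6 = 1 (mod 7).
Step 2: Reduce exponent: 100 mod 6 = 4.
Step 3: So 5^100 = 5^4 (mod 7).
Step 4: 5^4 mod 7 = 2.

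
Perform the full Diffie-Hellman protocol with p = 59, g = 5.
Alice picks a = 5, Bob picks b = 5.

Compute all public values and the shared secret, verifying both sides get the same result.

Step 1: A = g^a mod p = 5^5 mod 59 = 57.
Step 2: B = g^b mod p = 5^5 mod 59 = 57.
Step 3: Alice computes s = B^a mod p = 57^5 mod 59 = 27.
Step 4: Bob computes s = A^b mod p = 57^5 mod 59 = 27.
Both sides agree: shared secret = 27.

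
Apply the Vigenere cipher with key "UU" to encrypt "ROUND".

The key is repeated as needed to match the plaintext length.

Step 1: Repeat key to match plaintext length:
  Plaintext: ROUND
  Key:       UUUUU
Step 2: Encrypt each letter:
  R(17) + U(20) = (17+20) mod 26 = 11 = L
  O(14) + U(20) = (14+20) mod 26 = 8 = I
  U(20) + U(20) = (20+20) mod 26 = 14 = O
  N(13) + U(20) = (13+20) mod 26 = 7 = H
  D(3) + U(20) = (3+20) mod 26 = 23 = X
Ciphertext: LIOHX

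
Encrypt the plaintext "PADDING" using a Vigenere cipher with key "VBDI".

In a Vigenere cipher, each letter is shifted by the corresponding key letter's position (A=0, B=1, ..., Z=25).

Step 1: Repeat key to match plaintext length:
  Plaintext: PADDING
  Key:       VBDIVBD
Step 2: Encrypt each letter:
  P(15) + V(21) = (15+21) mod 26 = 10 = K
  A(0) + B(1) = (0+1) mod 26 = 1 = B
  D(3) + D(3) = (3+3) mod 26 = 6 = G
  D(3) + I(8) = (3+8) mod 26 = 11 = L
  I(8) + V(21) = (8+21) mod 26 = 3 = D
  N(13) + B(1) = (13+1) mod 26 = 14 = O
  G(6) + D(3) = (6+3) mod 26 = 9 = J
Ciphertext: KBGLDOJ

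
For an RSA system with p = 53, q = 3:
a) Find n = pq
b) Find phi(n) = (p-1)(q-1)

Step 1: n = p * q = 53 * 3 = 159.
Step 2: phi(n) = (p-1)(q-1) = 52 * 2 = 104.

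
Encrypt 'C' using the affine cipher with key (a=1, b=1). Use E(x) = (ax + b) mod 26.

Step 1: Convert 'C' to number: x = 2.
Step 2: E(2) = (1 * 2 + 1) mod 26 = 3 mod 26 = 3.
Step 3: Convert 3 back to letter: D.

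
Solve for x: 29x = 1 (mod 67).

Step 1: We need x such that 29 * x = 1 (mod 67).
Step 2: Using the extended Euclidean algorithm or trial:
  29 * 37 = 1073 = 16 * 67 + 1.
Step 3: Since 1073 mod 67 = 1, the inverse is x = 37.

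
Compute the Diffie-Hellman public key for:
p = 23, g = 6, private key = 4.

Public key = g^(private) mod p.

Step 1: A = g^a mod p = 6^4 mod 23.
  6^1 mod 23 = 6
  6^2 mod 23 = (6 * 6) mod 23 = 13
  6^3 mod 23 = (13 * 6) mod 23 = 9
  6^4 mod 23 = (9 * 6) mod 23 = 8
Result: A = 8.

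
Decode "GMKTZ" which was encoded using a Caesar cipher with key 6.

Step 1: Reverse the shift by subtracting 6 from each letter position.
  G (position 6) -> position (6-6) mod 26 = 0 -> A
  M (position 12) -> position (12-6) mod 26 = 6 -> G
  K (position 10) -> position (10-6) mod 26 = 4 -> E
  T (position 19) -> position (19-6) mod 26 = 13 -> N
  Z (position 25) -> position (25-6) mod 26 = 19 -> T
Decrypted message: AGENT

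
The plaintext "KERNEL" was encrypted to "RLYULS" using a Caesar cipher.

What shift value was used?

Step 1: Compare first letters: K (position 10) -> R (position 17).
Step 2: Shift = (17 - 10) mod 26 = 7.
The shift value is 7.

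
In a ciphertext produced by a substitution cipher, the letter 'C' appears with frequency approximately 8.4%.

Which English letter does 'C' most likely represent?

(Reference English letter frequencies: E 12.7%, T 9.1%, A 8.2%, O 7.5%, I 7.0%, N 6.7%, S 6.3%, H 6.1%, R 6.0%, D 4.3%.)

Step 1: The observed frequency is 8.4%.
Step 2: Compare with English frequencies:
  E: 12.7% (difference: 4.3%)
  T: 9.1% (difference: 0.7%)
  A: 8.2% (difference: 0.2%) <-- closest
  O: 7.5% (difference: 0.9%)
  I: 7.0% (difference: 1.4%)
  N: 6.7% (difference: 1.7%)
  S: 6.3% (difference: 2.1%)
  H: 6.1% (difference: 2.3%)
  R: 6.0% (difference: 2.4%)
  D: 4.3% (difference: 4.1%)
Step 3: 'C' most likely represents 'A' (frequency 8.2%).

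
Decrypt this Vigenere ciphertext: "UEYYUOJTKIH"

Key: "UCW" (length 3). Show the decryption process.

Step 1: Key 'UCW' has length 3. Extended key: UCWUCWUCWUC
Step 2: Decrypt each position:
  U(20) - U(20) = 0 = A
  E(4) - C(2) = 2 = C
  Y(24) - W(22) = 2 = C
  Y(24) - U(20) = 4 = E
  U(20) - C(2) = 18 = S
  O(14) - W(22) = 18 = S
  J(9) - U(20) = 15 = P
  T(19) - C(2) = 17 = R
  K(10) - W(22) = 14 = O
  I(8) - U(20) = 14 = O
  H(7) - C(2) = 5 = F
Plaintext: ACCESSPROOF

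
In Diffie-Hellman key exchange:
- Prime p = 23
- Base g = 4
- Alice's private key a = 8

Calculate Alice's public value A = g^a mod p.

Step 1: A = g^a mod p = 4^8 mod 23.
  4^1 mod 23 = 4
  4^2 mod 23 = (4 * 4) mod 23 = 16
  4^3 mod 23 = (16 * 4) mod 23 = 18
  4^4 mod 23 = (18 * 4) mod 23 = 3
  4^5 mod 23 = (3 * 4) mod 23 = 12
  4^6 mod 23 = (12 * 4) mod 23 = 2
  4^7 mod 23 = (2 * 4) mod 23 = 8
  4^8 mod 23 = (8 * 4) mod 23 = 9
Result: A = 9.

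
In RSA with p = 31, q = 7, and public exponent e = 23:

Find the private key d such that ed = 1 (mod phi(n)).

Step 1: n = 31 * 7 = 217.
Step 2: phi(n) = 30 * 6 = 180.
Step 3: Find d such that 23 * d = 1 (mod 180).
Step 4: d = 23^(-1) mod 180 = 47.
Verification: 23 * 47 = 1081 = 6 * 180 + 1.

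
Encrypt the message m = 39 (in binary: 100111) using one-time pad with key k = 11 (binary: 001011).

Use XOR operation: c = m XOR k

Step 1: Write out the XOR operation bit by bit:
  Message: 100111
  Key:     001011
  XOR:     101100
Step 2: Convert to decimal: 101100 = 44.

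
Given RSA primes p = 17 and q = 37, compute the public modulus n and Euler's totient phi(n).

Step 1: n = p * q = 17 * 37 = 629.
Step 2: phi(n) = (p-1)(q-1) = 16 * 36 = 576.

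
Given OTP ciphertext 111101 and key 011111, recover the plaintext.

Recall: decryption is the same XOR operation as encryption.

Step 1: XOR ciphertext with key:
  Ciphertext: 111101
  Key:        011111
  XOR:        100010
Step 2: Plaintext = 100010 = 34 in decimal.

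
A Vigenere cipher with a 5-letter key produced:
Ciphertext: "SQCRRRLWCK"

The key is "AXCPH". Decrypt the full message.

Step 1: Key 'AXCPH' has length 5. Extended key: AXCPHAXCPH
Step 2: Decrypt each position:
  S(18) - A(0) = 18 = S
  Q(16) - X(23) = 19 = T
  C(2) - C(2) = 0 = A
  R(17) - P(15) = 2 = C
  R(17) - H(7) = 10 = K
  R(17) - A(0) = 17 = R
  L(11) - X(23) = 14 = O
  W(22) - C(2) = 20 = U
  C(2) - P(15) = 13 = N
  K(10) - H(7) = 3 = D
Plaintext: STACKROUND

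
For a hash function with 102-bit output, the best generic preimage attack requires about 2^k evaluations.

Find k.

Step 1: The hash has a 102-bit output.
Step 2: Preimage resistance means: given a digest h(x), it should be infeasible to find any input that hashes to it.
With a 102-bit output there are 2^102 possible digests, so a generic brute-force preimage search costs about 2^102 evaluations.
Step 3: Security level = 102 bits.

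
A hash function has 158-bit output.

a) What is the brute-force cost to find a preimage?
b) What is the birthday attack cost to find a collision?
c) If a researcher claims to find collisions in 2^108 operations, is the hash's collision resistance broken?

Step 1: Preimage resistance requires brute-force of 2^158 operations.
Step 2: Collision resistance (birthday bound) = 2^(158/2) = 2^79.
Step 3: The claimed attack costs 2^108 operations.
Step 4: Since 2^108 >= 2^79, the claimed attack is no faster than the generic birthday attack, so this does not break collision resistance.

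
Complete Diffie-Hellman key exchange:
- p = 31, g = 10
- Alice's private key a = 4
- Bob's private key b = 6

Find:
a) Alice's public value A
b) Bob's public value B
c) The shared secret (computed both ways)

Step 1: A = g^a mod p = 10^4 mod 31 = 18.
Step 2: B = g^b mod p = 10^6 mod 31 = 2.
Step 3: Alice computes s = B^a mod p = 2^4 mod 31 = 16.
Step 4: Bob computes s = A^b mod p = 18^6 mod 31 = 16.
Both sides agree: shared secret = 16.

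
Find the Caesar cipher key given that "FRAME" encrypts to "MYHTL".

Step 1: Compare first letters: F (position 5) -> M (position 12).
Step 2: Shift = (12 - 5) mod 26 = 7.
The shift value is 7.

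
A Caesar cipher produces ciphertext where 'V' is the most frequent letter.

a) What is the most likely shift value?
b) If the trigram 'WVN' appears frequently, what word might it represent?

Step 1: In English, 'E' is the most frequent letter (12.7%).
Step 2: The most frequent ciphertext letter is 'V' (position 21).
Step 3: Shift = (21 - 4) mod 26 = 17.
Step 4: Decrypt 'WVN' by shifting back 17:
  W -> F
  V -> E
  N -> W
Step 5: 'WVN' decrypts to 'FEW'.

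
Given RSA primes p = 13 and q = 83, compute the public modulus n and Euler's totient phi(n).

Step 1: n = p * q = 13 * 83 = 1079.
Step 2: phi(n) = (p-1)(q-1) = 12 * 82 = 984.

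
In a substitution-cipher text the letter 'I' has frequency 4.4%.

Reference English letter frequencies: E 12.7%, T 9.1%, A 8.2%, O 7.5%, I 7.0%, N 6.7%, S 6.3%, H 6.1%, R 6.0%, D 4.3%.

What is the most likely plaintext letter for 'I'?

Step 1: The observed frequency is 4.4%.
Step 2: Compare with English frequencies:
  E: 12.7% (difference: 8.3%)
  T: 9.1% (difference: 4.7%)
  A: 8.2% (difference: 3.8%)
  O: 7.5% (difference: 3.1%)
  I: 7.0% (difference: 2.6%)
  N: 6.7% (difference: 2.3%)
  S: 6.3% (difference: 1.9%)
  H: 6.1% (difference: 1.7%)
  R: 6.0% (difference: 1.6%)
  D: 4.3% (difference: 0.1%) <-- closest
Step 3: 'I' most likely represents 'D' (frequency 4.3%).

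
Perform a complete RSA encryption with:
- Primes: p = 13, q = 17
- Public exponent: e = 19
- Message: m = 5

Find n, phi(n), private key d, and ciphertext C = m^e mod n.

Step 1: n = 13 * 17 = 221.
Step 2: phi(n) = (13-1)(17-1) = 12 * 16 = 192.
Step 3: Find d = 19^(-1) mod 192 = 91.
  Verify: 19 * 91 = 1729 = 1 (mod 192).
Step 4: C = 5^19 mod 221 = 125.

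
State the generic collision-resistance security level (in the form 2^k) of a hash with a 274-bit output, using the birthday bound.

Step 1: The birthday paradox gives collision probability ~50% after sqrt(2^n) = 2^(n/2) hashes.
Step 2: For 274-bit output: 2^(274/2) = 2^137.
Step 3: Approximately 2^137 hash computations needed.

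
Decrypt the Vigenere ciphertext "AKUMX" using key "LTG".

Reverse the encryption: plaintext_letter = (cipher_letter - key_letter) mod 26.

Step 1: Extend key: LTGLT
Step 2: Decrypt each letter (c - k) mod 26:
  A(0) - L(11) = (0-11) mod 26 = 15 = P
  K(10) - T(19) = (10-19) mod 26 = 17 = R
  U(20) - G(6) = (20-6) mod 26 = 14 = O
  M(12) - L(11) = (12-11) mod 26 = 1 = B
  X(23) - T(19) = (23-19) mod 26 = 4 = E
Plaintext: PROBE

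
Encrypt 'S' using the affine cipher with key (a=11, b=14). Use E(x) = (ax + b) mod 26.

Step 1: Convert 'S' to number: x = 18.
Step 2: E(18) = (11 * 18 + 14) mod 26 = 212 mod 26 = 4.
Step 3: Convert 4 back to letter: E.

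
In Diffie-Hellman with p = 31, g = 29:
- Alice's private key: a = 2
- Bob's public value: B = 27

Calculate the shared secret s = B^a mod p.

Step 1: s = B^a mod p = 27^2 mod 31.
  27^1 mod 31 = 27
  27^2 mod 31 = (27 * 27) mod 31 = 16
Result: shared secret = 16.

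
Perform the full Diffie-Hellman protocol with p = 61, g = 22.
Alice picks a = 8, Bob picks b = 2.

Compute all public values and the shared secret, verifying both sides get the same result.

Step 1: A = g^a mod p = 22^8 mod 61 = 12.
Step 2: B = g^b mod p = 22^2 mod 61 = 57.
Step 3: Alice computes s = B^a mod p = 57^8 mod 61 = 22.
Step 4: Bob computes s = A^b mod p = 12^2 mod 61 = 22.
Both sides agree: shared secret = 22.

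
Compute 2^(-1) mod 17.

Step 1: We need x such that 2 * x = 1 (mod 17).
Step 2: Using the extended Euclidean algorithm or trial:
  2 * 9 = 18 = 1 * 17 + 1.
Step 3: Since 18 mod 17 = 1, the inverse is x = 9.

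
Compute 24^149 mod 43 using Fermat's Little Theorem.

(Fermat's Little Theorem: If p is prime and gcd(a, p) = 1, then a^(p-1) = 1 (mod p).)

Step 1: Since 43 is prime, by Fermat's Little Theorem: 24^42 = 1 (mod 43).
Step 2: Reduce exponent: 149 mod 42 = 23.
Step 3: So 24^149 = 24^23 (mod 43).
Step 4: 24^23 mod 43 = 17.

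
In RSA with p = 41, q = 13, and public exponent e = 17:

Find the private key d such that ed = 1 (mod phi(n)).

Step 1: n = 41 * 13 = 533.
Step 2: phi(n) = 40 * 12 = 480.
Step 3: Find d such that 17 * d = 1 (mod 480).
Step 4: d = 17^(-1) mod 480 = 113.
Verification: 17 * 113 = 1921 = 4 * 480 + 1.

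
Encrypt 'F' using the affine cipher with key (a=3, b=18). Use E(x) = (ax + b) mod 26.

Step 1: Convert 'F' to number: x = 5.
Step 2: E(5) = (3 * 5 + 18) mod 26 = 33 mod 26 = 7.
Step 3: Convert 7 back to letter: H.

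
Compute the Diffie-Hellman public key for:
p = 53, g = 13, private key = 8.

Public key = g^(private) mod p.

Step 1: A = g^a mod p = 13^8 mod 53.
  13^1 mod 53 = 13
  13^2 mod 53 = (13 * 13) mod 53 = 10
  13^3 mod 53 = (10 * 13) mod 53 = 24
  13^4 mod 53 = (24 * 13) mod 53 = 47
  13^5 mod 53 = (47 * 13) mod 53 = 28
  13^6 mod 53 = (28 * 13) mod 53 = 46
  13^7 mod 53 = (46 * 13) mod 53 = 15
  13^8 mod 53 = (15 * 13) mod 53 = 36
Result: A = 36.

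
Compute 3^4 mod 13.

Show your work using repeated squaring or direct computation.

Step 1: Compute 3^4 mod 13 step by step, reducing modulo 13 at each step.
  3^1 mod 13 = 3
  3^2 mod 13 = (3 * 3) mod 13 = 9
  3^3 mod 13 = (9 * 3) mod 13 = 1
  3^4 mod 13 = (1 * 3) mod 13 = 3
Step 2: Result = 3.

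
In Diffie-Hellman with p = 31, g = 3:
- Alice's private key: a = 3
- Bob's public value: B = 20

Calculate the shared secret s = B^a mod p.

Step 1: s = B^a mod p = 20^3 mod 31.
  20^1 mod 31 = 20
  20^2 mod 31 = (20 * 20) mod 31 = 28
  20^3 mod 31 = (28 * 20) mod 31 = 2
Result: shared secret = 2.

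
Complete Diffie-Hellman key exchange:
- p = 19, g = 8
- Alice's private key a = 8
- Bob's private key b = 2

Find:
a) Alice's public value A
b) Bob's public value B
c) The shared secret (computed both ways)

Step 1: A = g^a mod p = 8^8 mod 19 = 7.
Step 2: B = g^b mod p = 8^2 mod 19 = 7.
Step 3: Alice computes s = B^a mod p = 7^8 mod 19 = 11.
Step 4: Bob computes s = A^b mod p = 7^2 mod 19 = 11.
Both sides agree: shared secret = 11.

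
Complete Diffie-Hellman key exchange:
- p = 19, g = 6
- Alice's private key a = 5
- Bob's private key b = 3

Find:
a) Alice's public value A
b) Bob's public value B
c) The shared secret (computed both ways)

Step 1: A = g^a mod p = 6^5 mod 19 = 5.
Step 2: B = g^b mod p = 6^3 mod 19 = 7.
Step 3: Alice computes s = B^a mod p = 7^5 mod 19 = 11.
Step 4: Bob computes s = A^b mod p = 5^3 mod 19 = 11.
Both sides agree: shared secret = 11.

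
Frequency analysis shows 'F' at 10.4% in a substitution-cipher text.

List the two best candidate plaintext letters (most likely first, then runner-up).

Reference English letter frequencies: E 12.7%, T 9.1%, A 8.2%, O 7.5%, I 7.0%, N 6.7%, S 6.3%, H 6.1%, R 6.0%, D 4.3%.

Step 1: Observed frequency of 'F' is 10.4%.
Step 2: Compute distances to each reference frequency and sort:
  T (9.1%): difference = 1.3% <-- BEST
  A (8.2%): difference = 2.2% <-- RUNNER-UP
  E (12.7%): difference = 2.3%
  O (7.5%): difference = 2.9%
  I (7.0%): difference = 3.4%
Step 3: Most likely is 'T' (9.1%, diff 1.3%); second most likely is 'A' (8.2%, diff 2.2%).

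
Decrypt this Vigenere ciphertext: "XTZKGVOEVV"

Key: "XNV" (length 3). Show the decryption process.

Step 1: Key 'XNV' has length 3. Extended key: XNVXNVXNVX
Step 2: Decrypt each position:
  X(23) - X(23) = 0 = A
  T(19) - N(13) = 6 = G
  Z(25) - V(21) = 4 = E
  K(10) - X(23) = 13 = N
  G(6) - N(13) = 19 = T
  V(21) - V(21) = 0 = A
  O(14) - X(23) = 17 = R
  E(4) - N(13) = 17 = R
  V(21) - V(21) = 0 = A
  V(21) - X(23) = 24 = Y
Plaintext: AGENTARRAY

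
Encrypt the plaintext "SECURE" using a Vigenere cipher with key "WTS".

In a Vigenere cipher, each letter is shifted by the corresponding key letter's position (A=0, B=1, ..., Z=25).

Step 1: Repeat key to match plaintext length:
  Plaintext: SECURE
  Key:       WTSWTS
Step 2: Encrypt each letter:
  S(18) + W(22) = (18+22) mod 26 = 14 = O
  E(4) + T(19) = (4+19) mod 26 = 23 = X
  C(2) + S(18) = (2+18) mod 26 = 20 = U
  U(20) + W(22) = (20+22) mod 26 = 16 = Q
  R(17) + T(19) = (17+19) mod 26 = 10 = K
  E(4) + S(18) = (4+18) mod 26 = 22 = W
Ciphertext: OXUQKW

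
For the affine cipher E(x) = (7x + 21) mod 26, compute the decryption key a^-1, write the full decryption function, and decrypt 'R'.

Step 1: Find a^-1, the modular inverse of 7 mod 26.
Step 2: We need 7 * a^-1 = 1 (mod 26).
Step 3: 7 * 15 = 105 = 4 * 26 + 1, so a^-1 = 15.
Step 4: D(y) = 15(y - 21) mod 26.
Step 5: Apply to 'R' (y = 17): D(17) = 15 * (17 - 21) mod 26 = 15 * -4 mod 26 = 18 -> 'S'.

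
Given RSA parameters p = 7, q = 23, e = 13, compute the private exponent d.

Step 1: n = 7 * 23 = 161.
Step 2: phi(n) = 6 * 22 = 132.
Step 3: Find d such that 13 * d = 1 (mod 132).
Step 4: d = 13^(-1) mod 132 = 61.
Verification: 13 * 61 = 793 = 6 * 132 + 1.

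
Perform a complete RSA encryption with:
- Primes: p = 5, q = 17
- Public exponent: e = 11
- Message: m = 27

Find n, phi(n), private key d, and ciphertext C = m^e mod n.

Step 1: n = 5 * 17 = 85.
Step 2: phi(n) = (5-1)(17-1) = 4 * 16 = 64.
Step 3: Find d = 11^(-1) mod 64 = 35.
  Verify: 11 * 35 = 385 = 1 (mod 64).
Step 4: C = 27^11 mod 85 = 3.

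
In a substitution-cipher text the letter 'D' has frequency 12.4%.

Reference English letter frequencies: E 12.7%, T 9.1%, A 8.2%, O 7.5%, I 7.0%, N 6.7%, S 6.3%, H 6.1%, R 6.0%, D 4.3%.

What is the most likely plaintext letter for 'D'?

Step 1: The observed frequency is 12.4%.
Step 2: Compare with English frequencies:
  E: 12.7% (difference: 0.3%) <-- closest
  T: 9.1% (difference: 3.3%)
  A: 8.2% (difference: 4.2%)
  O: 7.5% (difference: 4.9%)
  I: 7.0% (difference: 5.4%)
  N: 6.7% (difference: 5.7%)
  S: 6.3% (difference: 6.1%)
  H: 6.1% (difference: 6.3%)
  R: 6.0% (difference: 6.4%)
  D: 4.3% (difference: 8.1%)
Step 3: 'D' most likely represents 'E' (frequency 12.7%).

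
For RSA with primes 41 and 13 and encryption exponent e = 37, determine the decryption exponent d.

Step 1: n = 41 * 13 = 533.
Step 2: phi(n) = 40 * 12 = 480.
Step 3: Find d such that 37 * d = 1 (mod 480).
Step 4: d = 37^(-1) mod 480 = 13.
Verification: 37 * 13 = 481 = 1 * 480 + 1.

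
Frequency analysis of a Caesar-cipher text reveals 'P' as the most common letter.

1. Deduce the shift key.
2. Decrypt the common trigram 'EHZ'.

Step 1: In English, 'E' is the most frequent letter (12.7%).
Step 2: The most frequent ciphertext letter is 'P' (position 15).
Step 3: Shift = (15 - 4) mod 26 = 11.
Step 4: Decrypt 'EHZ' by shifting back 11:
  E -> T
  H -> W
  Z -> O
Step 5: 'EHZ' decrypts to 'TWO'.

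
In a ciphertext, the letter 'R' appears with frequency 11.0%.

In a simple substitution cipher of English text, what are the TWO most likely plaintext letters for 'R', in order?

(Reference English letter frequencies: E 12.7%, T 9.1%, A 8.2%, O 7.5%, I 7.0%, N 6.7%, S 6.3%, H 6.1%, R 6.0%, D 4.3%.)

Step 1: Observed frequency of 'R' is 11.0%.
Step 2: Compute distances to each reference frequency and sort:
  E (12.7%): difference = 1.7% <-- BEST
  T (9.1%): difference = 1.9% <-- RUNNER-UP
  A (8.2%): difference = 2.8%
  O (7.5%): difference = 3.5%
  I (7.0%): difference = 4.0%
Step 3: Most likely is 'E' (12.7%, diff 1.7%); second most likely is 'T' (9.1%, diff 1.9%).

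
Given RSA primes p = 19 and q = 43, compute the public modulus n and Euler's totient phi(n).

Step 1: n = p * q = 19 * 43 = 817.
Step 2: phi(n) = (p-1)(q-1) = 18 * 42 = 756.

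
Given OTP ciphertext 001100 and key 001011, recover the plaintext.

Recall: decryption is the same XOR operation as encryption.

Step 1: XOR ciphertext with key:
  Ciphertext: 001100
  Key:        001011
  XOR:        000111
Step 2: Plaintext = 000111 = 7 in decimal.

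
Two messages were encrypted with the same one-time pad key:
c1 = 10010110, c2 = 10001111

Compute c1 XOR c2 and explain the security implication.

Step 1: c1 XOR c2 = (m1 XOR k) XOR (m2 XOR k).
Step 2: By XOR associativity/commutativity: = m1 XOR m2 XOR k XOR k = m1 XOR m2.
Step 3: 10010110 XOR 10001111 = 00011001 = 25.
Step 4: The key cancels out! An attacker learns m1 XOR m2 = 25, revealing the relationship between plaintexts.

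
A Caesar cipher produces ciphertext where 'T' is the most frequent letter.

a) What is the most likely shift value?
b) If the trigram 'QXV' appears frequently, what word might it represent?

Step 1: In English, 'E' is the most frequent letter (12.7%).
Step 2: The most frequent ciphertext letter is 'T' (position 19).
Step 3: Shift = (19 - 4) mod 26 = 15.
Step 4: Decrypt 'QXV' by shifting back 15:
  Q -> B
  X -> I
  V -> G
Step 5: 'QXV' decrypts to 'BIG'.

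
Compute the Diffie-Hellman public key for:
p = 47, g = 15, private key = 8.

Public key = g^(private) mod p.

Step 1: A = g^a mod p = 15^8 mod 47.
  15^1 mod 47 = 15
  15^2 mod 47 = (15 * 15) mod 47 = 37
  15^3 mod 47 = (37 * 15) mod 47 = 38
  15^4 mod 47 = (38 * 15) mod 47 = 6
  15^5 mod 47 = (6 * 15) mod 47 = 43
  15^6 mod 47 = (43 * 15) mod 47 = 34
  15^7 mod 47 = (34 * 15) mod 47 = 40
  15^8 mod 47 = (40 * 15) mod 47 = 36
Result: A = 36.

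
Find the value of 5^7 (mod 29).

Step 1: Compute 5^7 mod 29 step by step, reducing modulo 29 at each step.
  5^1 mod 29 = 5
  5^2 mod 29 = (5 * 5) mod 29 = 25
  5^3 mod 29 = (25 * 5) mod 29 = 9
  5^4 mod 29 = (9 * 5) mod 29 = 16
  5^5 mod 29 = (16 * 5) mod 29 = 22
  5^6 mod 29 = (22 * 5) mod 29 = 23
  5^7 mod 29 = (23 * 5) mod 29 = 28
Step 2: Result = 28.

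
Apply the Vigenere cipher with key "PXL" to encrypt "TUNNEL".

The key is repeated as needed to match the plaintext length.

Step 1: Repeat key to match plaintext length:
  Plaintext: TUNNEL
  Key:       PXLPXL
Step 2: Encrypt each letter:
  T(19) + P(15) = (19+15) mod 26 = 8 = I
  U(20) + X(23) = (20+23) mod 26 = 17 = R
  N(13) + L(11) = (13+11) mod 26 = 24 = Y
  N(13) + P(15) = (13+15) mod 26 = 2 = C
  E(4) + X(23) = (4+23) mod 26 = 1 = B
  L(11) + L(11) = (11+11) mod 26 = 22 = W
Ciphertext: IRYCBW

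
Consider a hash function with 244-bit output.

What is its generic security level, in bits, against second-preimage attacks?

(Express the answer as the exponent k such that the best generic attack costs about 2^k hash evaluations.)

Step 1: The hash has a 244-bit output.
Step 2: Second-preimage resistance means: given a specific input x, it should be infeasible to find a different y with h(y) = h(x).
With a 244-bit output, a generic search for a second preimage costs about 2^244 evaluations (each trial matches the fixed target with probability 2^-244).
Step 3: Security level = 244 bits.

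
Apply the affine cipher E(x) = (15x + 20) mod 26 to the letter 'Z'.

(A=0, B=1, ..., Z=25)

Step 1: Convert 'Z' to number: x = 25.
Step 2: E(25) = (15 * 25 + 20) mod 26 = 395 mod 26 = 5.
Step 3: Convert 5 back to letter: F.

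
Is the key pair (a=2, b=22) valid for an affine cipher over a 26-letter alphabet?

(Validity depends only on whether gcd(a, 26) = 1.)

Step 1: Compute gcd(2, 26).
Step 2: gcd(2, 26) = 2.
Since gcd = 2 != 1, 2 shares a common factor with 26, so it cannot be used.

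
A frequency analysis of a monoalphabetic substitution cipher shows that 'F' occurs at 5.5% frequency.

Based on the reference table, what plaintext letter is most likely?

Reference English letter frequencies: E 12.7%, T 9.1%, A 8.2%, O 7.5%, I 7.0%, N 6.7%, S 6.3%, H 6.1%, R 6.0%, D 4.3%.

Step 1: The observed frequency is 5.5%.
Step 2: Compare with English frequencies:
  E: 12.7% (difference: 7.2%)
  T: 9.1% (difference: 3.6%)
  A: 8.2% (difference: 2.7%)
  O: 7.5% (difference: 2.0%)
  I: 7.0% (difference: 1.5%)
  N: 6.7% (difference: 1.2%)
  S: 6.3% (difference: 0.8%)
  H: 6.1% (difference: 0.6%)
  R: 6.0% (difference: 0.5%) <-- closest
  D: 4.3% (difference: 1.2%)
Step 3: 'F' most likely represents 'R' (frequency 6.0%).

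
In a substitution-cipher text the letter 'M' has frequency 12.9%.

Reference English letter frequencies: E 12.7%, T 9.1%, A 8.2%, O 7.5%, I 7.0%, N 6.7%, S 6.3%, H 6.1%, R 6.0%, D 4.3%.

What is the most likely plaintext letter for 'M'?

Step 1: The observed frequency is 12.9%.
Step 2: Compare with English frequencies:
  E: 12.7% (difference: 0.2%) <-- closest
  T: 9.1% (difference: 3.8%)
  A: 8.2% (difference: 4.7%)
  O: 7.5% (difference: 5.4%)
  I: 7.0% (difference: 5.9%)
  N: 6.7% (difference: 6.2%)
  S: 6.3% (difference: 6.6%)
  H: 6.1% (difference: 6.8%)
  R: 6.0% (difference: 6.9%)
  D: 4.3% (difference: 8.6%)
Step 3: 'M' most likely represents 'E' (frequency 12.7%).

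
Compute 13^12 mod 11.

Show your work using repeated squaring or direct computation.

Step 1: Compute 13^12 mod 11 step by step, reducing modulo 11 at each step.
  13^1 mod 11 = 2
  13^2 mod 11 = (2 * 13) mod 11 = 4
  13^3 mod 11 = (4 * 13) mod 11 = 8
  13^4 mod 11 = (8 * 13) mod 11 = 5
  13^5 mod 11 = (5 * 13) mod 11 = 10
  13^6 mod 11 = (10 * 13) mod 11 = 9
  13^7 mod 11 = (9 * 13) mod 11 = 7
  13^8 mod 11 = (7 * 13) mod 11 = 3
  13^9 mod 11 = (3 * 13) mod 11 = 6
  13^10 mod 11 = (6 * 13) mod 11 = 1
  13^11 mod 11 = (1 * 13) mod 11 = 2
  13^12 mod 11 = (2 * 13) mod 11 = 4
Step 2: Result = 4.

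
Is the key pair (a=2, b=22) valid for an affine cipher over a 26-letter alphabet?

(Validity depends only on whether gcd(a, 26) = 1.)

Step 1: Compute gcd(2, 26).
Step 2: gcd(2, 26) = 2.
Since gcd = 2 != 1, 2 shares a common factor with 26, so it cannot be used.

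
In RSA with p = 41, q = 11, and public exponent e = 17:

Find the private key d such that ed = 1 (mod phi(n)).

Step 1: n = 41 * 11 = 451.
Step 2: phi(n) = 40 * 10 = 400.
Step 3: Find d such that 17 * d = 1 (mod 400).
Step 4: d = 17^(-1) mod 400 = 353.
Verification: 17 * 353 = 6001 = 15 * 400 + 1.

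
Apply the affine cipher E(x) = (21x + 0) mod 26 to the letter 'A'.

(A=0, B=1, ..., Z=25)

Step 1: Convert 'A' to number: x = 0.
Step 2: E(0) = (21 * 0 + 0) mod 26 = 0 mod 26 = 0.
Step 3: Convert 0 back to letter: A.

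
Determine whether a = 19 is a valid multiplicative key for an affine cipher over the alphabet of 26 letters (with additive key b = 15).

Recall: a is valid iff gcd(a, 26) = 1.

Step 1: Compute gcd(19, 26).
Step 2: gcd(19, 26) = 1.
Since gcd = 1, 19 is coprime with 26, so it is a valid key.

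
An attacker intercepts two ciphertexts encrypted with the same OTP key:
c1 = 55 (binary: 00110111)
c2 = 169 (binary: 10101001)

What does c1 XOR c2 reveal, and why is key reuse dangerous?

Step 1: c1 XOR c2 = (m1 XOR k) XOR (m2 XOR k).
Step 2: By XOR associativity/commutativity: = m1 XOR m2 XOR k XOR k = m1 XOR m2.
Step 3: 00110111 XOR 10101001 = 10011110 = 158.
Step 4: The key cancels out! An attacker learns m1 XOR m2 = 158, revealing the relationship between plaintexts.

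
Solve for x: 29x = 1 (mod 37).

Step 1: We need x such that 29 * x = 1 (mod 37).
Step 2: Using the extended Euclidean algorithm or trial:
  29 * 23 = 667 = 18 * 37 + 1.
Step 3: Since 667 mod 37 = 1, the inverse is x = 23.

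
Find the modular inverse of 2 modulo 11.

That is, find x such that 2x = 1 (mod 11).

Step 1: We need x such that 2 * x = 1 (mod 11).
Step 2: Using the extended Euclidean algorithm or trial:
  2 * 6 = 12 = 1 * 11 + 1.
Step 3: Since 12 mod 11 = 1, the inverse is x = 6.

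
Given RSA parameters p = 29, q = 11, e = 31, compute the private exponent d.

Step 1: n = 29 * 11 = 319.
Step 2: phi(n) = 28 * 10 = 280.
Step 3: Find d such that 31 * d = 1 (mod 280).
Step 4: d = 31^(-1) mod 280 = 271.
Verification: 31 * 271 = 8401 = 30 * 280 + 1.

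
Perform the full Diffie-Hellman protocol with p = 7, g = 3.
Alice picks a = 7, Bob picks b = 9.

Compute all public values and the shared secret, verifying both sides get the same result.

Step 1: A = g^a mod p = 3^7 mod 7 = 3.
Step 2: B = g^b mod p = 3^9 mod 7 = 6.
Step 3: Alice computes s = B^a mod p = 6^7 mod 7 = 6.
Step 4: Bob computes s = A^b mod p = 3^9 mod 7 = 6.
Both sides agree: shared secret = 6.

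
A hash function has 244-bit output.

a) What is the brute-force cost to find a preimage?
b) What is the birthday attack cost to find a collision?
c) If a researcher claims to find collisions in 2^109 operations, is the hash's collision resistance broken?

Step 1: Preimage resistance requires brute-force of 2^244 operations.
Step 2: Collision resistance (birthday bound) = 2^(244/2) = 2^122.
Step 3: The claimed attack costs 2^109 operations.
Step 4: Since 2^109 < 2^122, the claimed attack beats the generic birthday bound, so collision resistance is broken.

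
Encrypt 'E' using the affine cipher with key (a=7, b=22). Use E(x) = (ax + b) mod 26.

Step 1: Convert 'E' to number: x = 4.
Step 2: E(4) = (7 * 4 + 22) mod 26 = 50 mod 26 = 24.
Step 3: Convert 24 back to letter: Y.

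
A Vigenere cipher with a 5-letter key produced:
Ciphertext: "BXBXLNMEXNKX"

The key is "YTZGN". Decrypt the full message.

Step 1: Key 'YTZGN' has length 5. Extended key: YTZGNYTZGNYT
Step 2: Decrypt each position:
  B(1) - Y(24) = 3 = D
  X(23) - T(19) = 4 = E
  B(1) - Z(25) = 2 = C
  X(23) - G(6) = 17 = R
  L(11) - N(13) = 24 = Y
  N(13) - Y(24) = 15 = P
  M(12) - T(19) = 19 = T
  E(4) - Z(25) = 5 = F
  X(23) - G(6) = 17 = R
  N(13) - N(13) = 0 = A
  K(10) - Y(24) = 12 = M
  X(23) - T(19) = 4 = E
Plaintext: DECRYPTFRAME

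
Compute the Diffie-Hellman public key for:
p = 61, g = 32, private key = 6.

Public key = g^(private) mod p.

Step 1: A = g^a mod p = 32^6 mod 61.
  32^1 mod 61 = 32
  32^2 mod 61 = (32 * 32) mod 61 = 48
  32^3 mod 61 = (48 * 32) mod 61 = 11
  32^4 mod 61 = (11 * 32) mod 61 = 47
  32^5 mod 61 = (47 * 32) mod 61 = 40
  32^6 mod 61 = (40 * 32) mod 61 = 60
Result: A = 60.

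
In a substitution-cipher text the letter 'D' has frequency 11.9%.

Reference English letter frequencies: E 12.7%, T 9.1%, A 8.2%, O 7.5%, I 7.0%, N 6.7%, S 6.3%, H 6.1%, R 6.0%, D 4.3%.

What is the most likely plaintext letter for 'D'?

Step 1: The observed frequency is 11.9%.
Step 2: Compare with English frequencies:
  E: 12.7% (difference: 0.8%) <-- closest
  T: 9.1% (difference: 2.8%)
  A: 8.2% (difference: 3.7%)
  O: 7.5% (difference: 4.4%)
  I: 7.0% (difference: 4.9%)
  N: 6.7% (difference: 5.2%)
  S: 6.3% (difference: 5.6%)
  H: 6.1% (difference: 5.8%)
  R: 6.0% (difference: 5.9%)
  D: 4.3% (difference: 7.6%)
Step 3: 'D' most likely represents 'E' (frequency 12.7%).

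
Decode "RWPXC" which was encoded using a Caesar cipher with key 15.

Step 1: Reverse the shift by subtracting 15 from each letter position.
  R (position 17) -> position (17-15) mod 26 = 2 -> C
  W (position 22) -> position (22-15) mod 26 = 7 -> H
  P (position 15) -> position (15-15) mod 26 = 0 -> A
  X (position 23) -> position (23-15) mod 26 = 8 -> I
  C (position 2) -> position (2-15) mod 26 = 13 -> N
Decrypted message: CHAIN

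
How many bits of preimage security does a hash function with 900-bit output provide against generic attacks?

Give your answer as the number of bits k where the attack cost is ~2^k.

Step 1: The hash has a 900-bit output.
Step 2: Preimage resistance means: given a digest h(x), it should be infeasible to find any input that hashes to it.
With a 900-bit output there are 2^900 possible digests, so a generic brute-force preimage search costs about 2^900 evaluations.
Step 3: Security level = 900 bits.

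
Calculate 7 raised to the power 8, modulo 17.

Step 1: Compute 7^8 mod 17 step by step, reducing modulo 17 at each step.
  7^1 mod 17 = 7
  7^2 mod 17 = (7 * 7) mod 17 = 15
  7^3 mod 17 = (15 * 7) mod 17 = 3
  7^4 mod 17 = (3 * 7) mod 17 = 4
  7^5 mod 17 = (4 * 7) mod 17 = 11
  7^6 mod 17 = (11 * 7) mod 17 = 9
  7^7 mod 17 = (9 * 7) mod 17 = 12
  7^8 mod 17 = (12 * 7) mod 17 = 16
Step 2: Result = 16.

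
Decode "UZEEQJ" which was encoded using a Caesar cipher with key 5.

Step 1: Reverse the shift by subtracting 5 from each letter position.
  U (position 20) -> position (20-5) mod 26 = 15 -> P
  Z (position 25) -> position (25-5) mod 26 = 20 -> U
  E (position 4) -> position (4-5) mod 26 = 25 -> Z
  E (position 4) -> position (4-5) mod 26 = 25 -> Z
  Q (position 16) -> position (16-5) mod 26 = 11 -> L
  J (position 9) -> position (9-5) mod 26 = 4 -> E
Decrypted message: PUZZLE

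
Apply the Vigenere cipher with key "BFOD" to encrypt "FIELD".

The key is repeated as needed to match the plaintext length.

Step 1: Repeat key to match plaintext length:
  Plaintext: FIELD
  Key:       BFODB
Step 2: Encrypt each letter:
  F(5) + B(1) = (5+1) mod 26 = 6 = G
  I(8) + F(5) = (8+5) mod 26 = 13 = N
  E(4) + O(14) = (4+14) mod 26 = 18 = S
  L(11) + D(3) = (11+3) mod 26 = 14 = O
  D(3) + B(1) = (3+1) mod 26 = 4 = E
Ciphertext: GNSOE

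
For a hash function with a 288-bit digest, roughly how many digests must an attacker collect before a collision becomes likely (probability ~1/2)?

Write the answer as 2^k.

Step 1: The birthday paradox gives collision probability ~50% after sqrt(2^n) = 2^(n/2) hashes.
Step 2: For 288-bit output: 2^(288/2) = 2^144.
Step 3: Approximately 2^144 hash computations needed.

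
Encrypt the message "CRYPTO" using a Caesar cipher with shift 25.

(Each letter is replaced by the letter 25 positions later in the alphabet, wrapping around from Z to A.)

Step 1: For each letter, shift forward by 25 positions (mod 26).
  C (position 2) -> position (2+25) mod 26 = 1 -> B
  R (position 17) -> position (17+25) mod 26 = 16 -> Q
  Y (position 24) -> position (24+25) mod 26 = 23 -> X
  P (position 15) -> position (15+25) mod 26 = 14 -> O
  T (position 19) -> position (19+25) mod 26 = 18 -> S
  O (position 14) -> position (14+25) mod 26 = 13 -> N
Result: BQXOSN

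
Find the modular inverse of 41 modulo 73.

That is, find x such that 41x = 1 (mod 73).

Step 1: We need x such that 41 * x = 1 (mod 73).
Step 2: Using the extended Euclidean algorithm or trial:
  41 * 57 = 2337 = 32 * 73 + 1.
Step 3: Since 2337 mod 73 = 1, the inverse is x = 57.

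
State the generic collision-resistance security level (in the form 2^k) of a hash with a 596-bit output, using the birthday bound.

Step 1: The birthday paradox gives collision probability ~50% after sqrt(2^n) = 2^(n/2) hashes.
Step 2: For 596-bit output: 2^(596/2) = 2^298.
Step 3: Approximately 2^298 hash computations needed.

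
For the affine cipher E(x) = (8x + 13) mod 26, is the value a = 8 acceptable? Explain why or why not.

Step 1: Compute gcd(8, 26).
Step 2: gcd(8, 26) = 2.
Since gcd = 2 != 1, 8 shares a common factor with 26, so it cannot be used.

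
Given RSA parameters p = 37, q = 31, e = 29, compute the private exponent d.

Step 1: n = 37 * 31 = 1147.
Step 2: phi(n) = 36 * 30 = 1080.
Step 3: Find d such that 29 * d = 1 (mod 1080).
Step 4: d = 29^(-1) mod 1080 = 149.
Verification: 29 * 149 = 4321 = 4 * 1080 + 1.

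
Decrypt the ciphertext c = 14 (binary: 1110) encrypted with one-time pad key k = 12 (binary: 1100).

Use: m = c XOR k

Step 1: XOR ciphertext with key:
  Ciphertext: 1110
  Key:        1100
  XOR:        0010
Step 2: Plaintext = 0010 = 2 in decimal.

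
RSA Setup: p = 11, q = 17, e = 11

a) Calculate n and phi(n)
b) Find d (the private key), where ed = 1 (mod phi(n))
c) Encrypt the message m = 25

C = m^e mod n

Step 1: n = 11 * 17 = 187.
Step 2: phi(n) = (11-1)(17-1) = 10 * 16 = 160.
Step 3: Find d = 11^(-1) mod 160 = 131.
  Verify: 11 * 131 = 1441 = 1 (mod 160).
Step 4: C = 25^11 mod 187 = 36.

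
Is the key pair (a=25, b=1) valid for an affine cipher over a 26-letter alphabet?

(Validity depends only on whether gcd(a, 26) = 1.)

Step 1: Compute gcd(25, 26).
Step 2: gcd(25, 26) = 1.
Since gcd = 1, 25 is coprime with 26, so it is a valid key.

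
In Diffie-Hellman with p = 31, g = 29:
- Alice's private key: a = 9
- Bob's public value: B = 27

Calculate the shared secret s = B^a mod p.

Step 1: s = B^a mod p = 27^9 mod 31.
  27^1 mod 31 = 27
  27^2 mod 31 = (27 * 27) mod 31 = 16
  27^3 mod 31 = (16 * 27) mod 31 = 29
  27^4 mod 31 = (29 * 27) mod 31 = 8
  27^5 mod 31 = (8 * 27) mod 31 = 30
  27^6 mod 31 = (30 * 27) mod 31 = 4
  27^7 mod 31 = (4 * 27) mod 31 = 15
  27^8 mod 31 = (15 * 27) mod 31 = 2
  27^9 mod 31 = (2 * 27) mod 31 = 23
Result: shared secret = 23.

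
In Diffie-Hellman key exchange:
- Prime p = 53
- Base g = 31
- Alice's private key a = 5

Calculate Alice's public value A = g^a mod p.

Step 1: A = g^a mod p = 31^5 mod 53.
  31^1 mod 53 = 31
  31^2 mod 53 = (31 * 31) mod 53 = 7
  31^3 mod 53 = (7 * 31) mod 53 = 5
  31^4 mod 53 = (5 * 31) mod 53 = 49
  31^5 mod 53 = (49 * 31) mod 53 = 35
Result: A = 35.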